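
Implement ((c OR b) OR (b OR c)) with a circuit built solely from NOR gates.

((((c NOR b) NOR (c NOR b)) NOR ((b NOR c) NOR (b NOR c))) NOR (((c NOR b) NOR (c NOR b)) NOR ((b NOR c) NOR (b NOR c))))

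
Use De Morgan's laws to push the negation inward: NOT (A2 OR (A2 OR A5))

NOT A2 AND NOT (A2 OR A5)
De Morgan's: NOT(OR of terms) = AND of negations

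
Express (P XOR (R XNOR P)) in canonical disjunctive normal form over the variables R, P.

(NOT R AND NOT P) OR (NOT R AND P)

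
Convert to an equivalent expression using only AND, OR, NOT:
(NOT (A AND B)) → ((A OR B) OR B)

(A AND B) OR ((A OR B) OR B)
(Implication elimination: A → B = NOT A OR B)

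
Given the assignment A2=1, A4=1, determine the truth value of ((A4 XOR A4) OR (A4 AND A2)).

Substituting: ((1 XOR 1) OR (1 AND 1))
= 1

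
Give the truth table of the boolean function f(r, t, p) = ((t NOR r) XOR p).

r | t | p | Output
------------------
0 | 0 | 0 | 1
0 | 0 | 1 | 0
0 | 1 | 0 | 0
0 | 1 | 1 | 1
1 | 0 | 0 | 0
1 | 0 | 1 | 1
1 | 1 | 0 | 0
1 | 1 | 1 | 1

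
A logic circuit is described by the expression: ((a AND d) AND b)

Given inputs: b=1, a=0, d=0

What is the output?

Substituting: ((0 AND 0) AND 1)
= 0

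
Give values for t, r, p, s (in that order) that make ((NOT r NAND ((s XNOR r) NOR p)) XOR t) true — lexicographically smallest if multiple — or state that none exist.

t=0, r=0, p=0, s=0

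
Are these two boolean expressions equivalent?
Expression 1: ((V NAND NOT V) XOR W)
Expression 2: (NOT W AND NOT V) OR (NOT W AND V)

Yes, they are equivalent — the two output columns agree on all 4 assignments:
W | V | Expression 1 | Expression 2
-----------------------------------
0 | 0 | 1 | 1
0 | 1 | 1 | 1
1 | 0 | 0 | 0
1 | 1 | 0 | 0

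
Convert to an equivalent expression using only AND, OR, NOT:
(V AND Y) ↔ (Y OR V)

((V AND Y) AND (Y OR V)) OR (NOT (V AND Y) AND NOT (Y OR V))
(Biconditional = both true or both false)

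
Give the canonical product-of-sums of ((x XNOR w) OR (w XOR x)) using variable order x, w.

ΠM() = TRUE (no maxterms)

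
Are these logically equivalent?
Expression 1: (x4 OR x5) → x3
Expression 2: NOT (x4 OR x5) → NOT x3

No, Inverse is not equivalent to original (counterexample: x4=0, x3=0, x5=1)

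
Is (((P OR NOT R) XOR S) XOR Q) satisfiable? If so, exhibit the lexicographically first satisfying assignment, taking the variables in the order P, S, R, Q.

P=0, S=0, R=0, Q=0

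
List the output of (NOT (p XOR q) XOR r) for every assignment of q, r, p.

q | r | p | Output
------------------
0 | 0 | 0 | 1
0 | 0 | 1 | 0
0 | 1 | 0 | 0
0 | 1 | 1 | 1
1 | 0 | 0 | 0
1 | 0 | 1 | 1
1 | 1 | 0 | 1
1 | 1 | 1 | 0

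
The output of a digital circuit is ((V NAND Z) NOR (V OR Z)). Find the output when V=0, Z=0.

Substituting: ((0 NAND 0) NOR (0 OR 0))
= 0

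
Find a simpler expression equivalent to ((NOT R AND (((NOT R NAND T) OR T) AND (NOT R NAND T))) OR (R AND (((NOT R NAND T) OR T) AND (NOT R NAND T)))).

By distribution ((E AND v) OR (E AND NOT v) = E) then absorption (E AND (E OR v) = E):
= (NOT R NAND T)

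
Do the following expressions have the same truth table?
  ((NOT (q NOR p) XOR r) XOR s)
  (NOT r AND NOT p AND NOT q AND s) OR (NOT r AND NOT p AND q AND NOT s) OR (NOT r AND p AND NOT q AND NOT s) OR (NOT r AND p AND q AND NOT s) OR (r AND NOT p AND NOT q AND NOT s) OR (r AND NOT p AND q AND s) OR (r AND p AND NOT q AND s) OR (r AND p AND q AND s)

Yes, they are equivalent — the two output columns agree on all 16 assignments:
r | p | q | s | Expression 1 | Expression 2
-------------------------------------------
0 | 0 | 0 | 0 | 0 | 0
0 | 0 | 0 | 1 | 1 | 1
0 | 0 | 1 | 0 | 1 | 1
0 | 0 | 1 | 1 | 0 | 0
0 | 1 | 0 | 0 | 1 | 1
0 | 1 | 0 | 1 | 0 | 0
0 | 1 | 1 | 0 | 1 | 1
0 | 1 | 1 | 1 | 0 | 0
1 | 0 | 0 | 0 | 1 | 1
1 | 0 | 0 | 1 | 0 | 0
1 | 0 | 1 | 0 | 0 | 0
1 | 0 | 1 | 1 | 1 | 1
1 | 1 | 0 | 0 | 0 | 0
1 | 1 | 0 | 1 | 1 | 1
1 | 1 | 1 | 0 | 0 | 0
1 | 1 | 1 | 1 | 1 | 1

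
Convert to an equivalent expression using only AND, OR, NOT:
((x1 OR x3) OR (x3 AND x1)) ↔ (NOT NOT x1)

(((x1 OR x3) OR (x3 AND x1)) AND (NOT NOT x1)) OR (NOT ((x1 OR x3) OR (x3 AND x1)) AND NOT x1)
(Biconditional = both true or both false)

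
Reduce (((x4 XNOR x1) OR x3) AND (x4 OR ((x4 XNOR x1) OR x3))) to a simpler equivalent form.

By absorption (E AND (E OR v) = E):
= ((x4 XNOR x1) OR x3)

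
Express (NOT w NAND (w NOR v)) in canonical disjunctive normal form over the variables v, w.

(NOT v AND w) OR (v AND NOT w) OR (v AND w)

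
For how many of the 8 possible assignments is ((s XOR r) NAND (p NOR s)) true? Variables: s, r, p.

Satisfying assignments: (0,0,0), (0,0,1), (0,1,1), (1,0,0), (1,0,1), (1,1,0), (1,1,1)
Count: 7 out of 8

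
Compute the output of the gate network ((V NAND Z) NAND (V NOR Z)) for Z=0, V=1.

Substituting: ((1 NAND 0) NAND (1 NOR 0))
= 1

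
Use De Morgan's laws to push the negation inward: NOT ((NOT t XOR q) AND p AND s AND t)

NOT (NOT t XOR q) OR NOT p OR NOT s OR NOT t
De Morgan's: NOT(AND of terms) = OR of negations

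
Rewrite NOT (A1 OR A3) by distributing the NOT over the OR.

NOT A1 AND NOT A3
De Morgan's: NOT(OR of terms) = AND of negations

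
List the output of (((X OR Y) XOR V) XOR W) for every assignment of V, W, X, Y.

V | W | X | Y | Output
----------------------
0 | 0 | 0 | 0 | 0
0 | 0 | 0 | 1 | 1
0 | 0 | 1 | 0 | 1
0 | 0 | 1 | 1 | 1
0 | 1 | 0 | 0 | 1
0 | 1 | 0 | 1 | 0
0 | 1 | 1 | 0 | 0
0 | 1 | 1 | 1 | 0
1 | 0 | 0 | 0 | 1
1 | 0 | 0 | 1 | 0
1 | 0 | 1 | 0 | 0
1 | 0 | 1 | 1 | 0
1 | 1 | 0 | 0 | 0
1 | 1 | 0 | 1 | 1
1 | 1 | 1 | 0 | 1
1 | 1 | 1 | 1 | 1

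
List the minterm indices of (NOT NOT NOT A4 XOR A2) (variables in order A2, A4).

Σm(0, 3) = (NOT A2 AND NOT A4) OR (A2 AND A4)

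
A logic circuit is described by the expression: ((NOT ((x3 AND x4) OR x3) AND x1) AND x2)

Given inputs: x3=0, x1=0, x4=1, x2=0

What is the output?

Substituting: ((NOT ((0 AND 1) OR 0) AND 0) AND 0)
= 0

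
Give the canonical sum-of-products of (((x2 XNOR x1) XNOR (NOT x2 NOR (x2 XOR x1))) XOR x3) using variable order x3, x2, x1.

Σm(1, 2, 3, 4) = (NOT x3 AND NOT x2 AND x1) OR (NOT x3 AND x2 AND NOT x1) OR (NOT x3 AND x2 AND x1) OR (x3 AND NOT x2 AND NOT x1)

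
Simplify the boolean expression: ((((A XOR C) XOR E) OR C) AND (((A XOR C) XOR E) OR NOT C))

By distribution ((E OR v) AND (E OR NOT v) = E):
= ((A XOR C) XOR E)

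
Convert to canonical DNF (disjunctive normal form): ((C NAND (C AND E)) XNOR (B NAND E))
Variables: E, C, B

(NOT E AND NOT C AND NOT B) OR (NOT E AND NOT C AND B) OR (NOT E AND C AND NOT B) OR (NOT E AND C AND B) OR (E AND NOT C AND NOT B) OR (E AND C AND B)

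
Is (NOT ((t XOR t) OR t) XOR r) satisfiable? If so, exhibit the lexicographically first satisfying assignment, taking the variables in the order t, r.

t=0, r=0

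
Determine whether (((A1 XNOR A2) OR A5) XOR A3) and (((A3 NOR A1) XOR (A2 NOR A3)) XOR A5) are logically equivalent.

No. Counterexample: with A5=0, A3=0, A2=0, A1=0, Expression 1 = 1 but Expression 2 = 0.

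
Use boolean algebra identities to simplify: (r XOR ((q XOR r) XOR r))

By XOR self-cancellation ((E XOR v) XOR v = E):
= (q XOR r)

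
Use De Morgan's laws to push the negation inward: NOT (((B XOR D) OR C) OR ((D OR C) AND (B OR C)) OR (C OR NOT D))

NOT ((B XOR D) OR C) AND NOT ((D OR C) AND (B OR C)) AND NOT (C OR NOT D)
De Morgan's: NOT(OR of terms) = AND of negations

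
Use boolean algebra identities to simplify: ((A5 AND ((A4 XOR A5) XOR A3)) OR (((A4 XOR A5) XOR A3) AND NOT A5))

By distribution ((E AND v) OR (E AND NOT v) = E):
= ((A4 XOR A5) XOR A3)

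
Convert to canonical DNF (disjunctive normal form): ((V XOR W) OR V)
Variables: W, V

(NOT W AND V) OR (W AND NOT V) OR (W AND V)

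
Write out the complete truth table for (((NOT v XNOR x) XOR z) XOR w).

z | w | v | x | Output
----------------------
0 | 0 | 0 | 0 | 0
0 | 0 | 0 | 1 | 1
0 | 0 | 1 | 0 | 1
0 | 0 | 1 | 1 | 0
0 | 1 | 0 | 0 | 1
0 | 1 | 0 | 1 | 0
0 | 1 | 1 | 0 | 0
0 | 1 | 1 | 1 | 1
1 | 0 | 0 | 0 | 1
1 | 0 | 0 | 1 | 0
1 | 0 | 1 | 0 | 0
1 | 0 | 1 | 1 | 1
1 | 1 | 0 | 0 | 0
1 | 1 | 0 | 1 | 1
1 | 1 | 1 | 0 | 1
1 | 1 | 1 | 1 | 0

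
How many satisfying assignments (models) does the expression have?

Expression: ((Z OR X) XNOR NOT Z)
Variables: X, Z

Satisfying assignments: (1,0)
Count: 1 out of 4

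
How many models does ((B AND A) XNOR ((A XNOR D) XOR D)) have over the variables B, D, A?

Satisfying assignments: (0,0,1), (0,1,1)
Count: 2 out of 8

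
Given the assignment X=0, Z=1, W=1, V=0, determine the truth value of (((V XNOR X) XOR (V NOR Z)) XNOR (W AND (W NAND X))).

Substituting: (((0 XNOR 0) XOR (0 NOR 1)) XNOR (1 AND (1 NAND 0)))
= 1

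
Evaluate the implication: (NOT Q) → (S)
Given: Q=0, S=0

Antecedent (NOT Q) = 1; consequent (S) = 0.
1 → 0 = 0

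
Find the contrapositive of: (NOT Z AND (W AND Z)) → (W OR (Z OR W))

Contrapositive: NOT (W OR (Z OR W)) → NOT (NOT Z AND (W AND Z))
Note: A statement and its contrapositive are logically equivalent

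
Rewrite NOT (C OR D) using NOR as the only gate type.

(((C NOR D) NOR (C NOR D)) NOR ((C NOR D) NOR (C NOR D)))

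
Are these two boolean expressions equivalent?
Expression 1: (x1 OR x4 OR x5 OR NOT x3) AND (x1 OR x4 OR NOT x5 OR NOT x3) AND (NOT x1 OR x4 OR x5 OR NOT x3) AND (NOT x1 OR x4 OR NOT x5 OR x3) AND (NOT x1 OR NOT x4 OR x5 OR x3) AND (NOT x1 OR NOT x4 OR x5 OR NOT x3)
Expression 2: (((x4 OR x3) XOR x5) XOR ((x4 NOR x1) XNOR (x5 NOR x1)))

Yes, they are equivalent — the two output columns agree on all 16 assignments:
x1 | x4 | x5 | x3 | Expression 1 | Expression 2
-----------------------------------------------
0 | 0 | 0 | 0 | 1 | 1
0 | 0 | 0 | 1 | 0 | 0
0 | 0 | 1 | 0 | 1 | 1
0 | 0 | 1 | 1 | 0 | 0
0 | 1 | 0 | 0 | 1 | 1
0 | 1 | 0 | 1 | 1 | 1
0 | 1 | 1 | 0 | 1 | 1
0 | 1 | 1 | 1 | 1 | 1
1 | 0 | 0 | 0 | 1 | 1
1 | 0 | 0 | 1 | 0 | 0
1 | 0 | 1 | 0 | 0 | 0
1 | 0 | 1 | 1 | 1 | 1
1 | 1 | 0 | 0 | 0 | 0
1 | 1 | 0 | 1 | 0 | 0
1 | 1 | 1 | 0 | 1 | 1
1 | 1 | 1 | 1 | 1 | 1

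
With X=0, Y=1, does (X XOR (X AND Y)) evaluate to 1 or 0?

Substituting: (0 XOR (0 AND 1))
= 0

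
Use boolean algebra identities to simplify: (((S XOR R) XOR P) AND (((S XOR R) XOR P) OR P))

By absorption (E AND (E OR v) = E):
= ((S XOR R) XOR P)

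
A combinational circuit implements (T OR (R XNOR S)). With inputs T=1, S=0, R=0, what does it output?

Substituting: (1 OR (0 XNOR 0))
= 1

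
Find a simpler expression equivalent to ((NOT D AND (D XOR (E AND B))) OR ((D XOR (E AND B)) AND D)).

By distribution ((E AND v) OR (E AND NOT v) = E):
= (D XOR (E AND B))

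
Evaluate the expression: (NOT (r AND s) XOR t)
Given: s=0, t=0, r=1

Substituting: (NOT (1 AND 0) XOR 0)
= 1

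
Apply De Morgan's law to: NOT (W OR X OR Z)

NOT W AND NOT X AND NOT Z
De Morgan's: NOT(OR of terms) = AND of negations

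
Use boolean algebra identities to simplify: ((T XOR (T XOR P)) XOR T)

By XOR self-cancellation ((E XOR v) XOR v = E):
= (T XOR P)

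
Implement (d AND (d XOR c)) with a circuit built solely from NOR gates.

((d NOR d) NOR (((((d NOR c) NOR (d NOR c)) NOR ((d NOR c) NOR (d NOR c))) NOR ((((d NOR d) NOR (c NOR c)) NOR ((d NOR d) NOR (c NOR c))) NOR (((d NOR d) NOR (c NOR c)) NOR ((d NOR d) NOR (c NOR c))))) NOR ((((d NOR c) NOR (d NOR c)) NOR ((d NOR c) NOR (d NOR c))) NOR ((((d NOR d) NOR (c NOR c)) NOR ((d NOR d) NOR (c NOR c))) NOR (((d NOR d) NOR (c NOR c)) NOR ((d NOR d) NOR (c NOR c)))))))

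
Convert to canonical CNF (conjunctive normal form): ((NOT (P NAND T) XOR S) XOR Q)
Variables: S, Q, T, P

(S OR Q OR T OR P) AND (S OR Q OR T OR NOT P) AND (S OR Q OR NOT T OR P) AND (S OR NOT Q OR NOT T OR NOT P) AND (NOT S OR Q OR NOT T OR NOT P) AND (NOT S OR NOT Q OR T OR P) AND (NOT S OR NOT Q OR T OR NOT P) AND (NOT S OR NOT Q OR NOT T OR P)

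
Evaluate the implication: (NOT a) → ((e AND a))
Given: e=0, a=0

Antecedent (NOT a) = 1; consequent ((e AND a)) = 0.
1 → 0 = 0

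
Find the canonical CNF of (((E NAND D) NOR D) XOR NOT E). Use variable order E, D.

(NOT E OR D) AND (NOT E OR NOT D)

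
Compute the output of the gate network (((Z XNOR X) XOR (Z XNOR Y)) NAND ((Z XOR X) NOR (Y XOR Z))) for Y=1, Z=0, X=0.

Substituting: (((0 XNOR 0) XOR (0 XNOR 1)) NAND ((0 XOR 0) NOR (1 XOR 0)))
= 1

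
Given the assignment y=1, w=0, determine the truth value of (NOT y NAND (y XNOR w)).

Substituting: (NOT 1 NAND (1 XNOR 0))
= 1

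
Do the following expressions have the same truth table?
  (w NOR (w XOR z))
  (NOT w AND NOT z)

Yes, they are equivalent — the two output columns agree on all 4 assignments:
w | z | Expression 1 | Expression 2
-----------------------------------
0 | 0 | 1 | 1
0 | 1 | 0 | 0
1 | 0 | 0 | 0
1 | 1 | 0 | 0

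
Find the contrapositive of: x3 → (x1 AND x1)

Contrapositive: NOT (x1 AND x1) → NOT x3
Note: A statement and its contrapositive are logically equivalent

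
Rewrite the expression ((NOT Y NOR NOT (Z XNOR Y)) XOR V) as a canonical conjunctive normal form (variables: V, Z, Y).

(V OR Z OR Y) AND (V OR Z OR NOT Y) AND (V OR NOT Z OR Y) AND (NOT V OR NOT Z OR NOT Y)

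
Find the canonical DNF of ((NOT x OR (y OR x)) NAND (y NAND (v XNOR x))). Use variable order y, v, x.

(y AND NOT v AND NOT x) OR (y AND v AND x)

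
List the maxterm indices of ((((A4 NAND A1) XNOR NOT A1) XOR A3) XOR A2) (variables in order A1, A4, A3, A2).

ΠM(1, 2, 5, 6, 8, 11, 13, 14) = (A1 OR A4 OR A3 OR NOT A2) AND (A1 OR A4 OR NOT A3 OR A2) AND (A1 OR NOT A4 OR A3 OR NOT A2) AND (A1 OR NOT A4 OR NOT A3 OR A2) AND (NOT A1 OR A4 OR A3 OR A2) AND (NOT A1 OR A4 OR NOT A3 OR NOT A2) AND (NOT A1 OR NOT A4 OR A3 OR NOT A2) AND (NOT A1 OR NOT A4 OR NOT A3 OR A2)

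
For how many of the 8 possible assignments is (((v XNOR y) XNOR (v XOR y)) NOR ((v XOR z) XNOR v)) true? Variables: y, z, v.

Satisfying assignments: (0,1,0), (0,1,1), (1,1,0), (1,1,1)
Count: 4 out of 8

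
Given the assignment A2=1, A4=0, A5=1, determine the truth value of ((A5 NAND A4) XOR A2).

Substituting: ((1 NAND 0) XOR 1)
= 0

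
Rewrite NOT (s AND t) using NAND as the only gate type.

(((s NAND t) NAND (s NAND t)) NAND ((s NAND t) NAND (s NAND t)))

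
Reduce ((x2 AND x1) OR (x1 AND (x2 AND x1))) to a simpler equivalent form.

By absorption (E OR (E AND v) = E):
= (x2 AND x1)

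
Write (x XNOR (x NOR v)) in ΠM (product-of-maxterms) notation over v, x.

ΠM(0, 1, 3) = (v OR x) AND (v OR NOT x) AND (NOT v OR NOT x)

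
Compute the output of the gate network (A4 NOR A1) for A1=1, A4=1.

Substituting: (1 NOR 1)
= 0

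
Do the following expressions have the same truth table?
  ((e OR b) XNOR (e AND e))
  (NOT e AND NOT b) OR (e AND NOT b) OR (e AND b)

Yes, they are equivalent — the two output columns agree on all 4 assignments:
e | b | Expression 1 | Expression 2
-----------------------------------
0 | 0 | 1 | 1
0 | 1 | 0 | 0
1 | 0 | 1 | 1
1 | 1 | 1 | 1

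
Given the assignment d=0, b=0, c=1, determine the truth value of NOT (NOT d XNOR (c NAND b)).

Substituting: NOT (NOT 0 XNOR (1 NAND 0))
= 0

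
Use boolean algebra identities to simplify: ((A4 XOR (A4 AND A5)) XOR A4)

By XOR self-cancellation ((E XOR v) XOR v = E):
= (A4 AND A5)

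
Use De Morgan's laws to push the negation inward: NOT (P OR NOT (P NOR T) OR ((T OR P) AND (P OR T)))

NOT P AND (P NOR T) AND NOT ((T OR P) AND (P OR T))
De Morgan's: NOT(OR of terms) = AND of negations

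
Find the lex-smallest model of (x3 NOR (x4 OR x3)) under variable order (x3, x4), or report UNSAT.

x3=0, x4=0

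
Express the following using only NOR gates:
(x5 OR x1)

((x5 NOR x1) NOR (x5 NOR x1))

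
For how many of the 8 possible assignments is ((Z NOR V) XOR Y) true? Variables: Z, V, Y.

Satisfying assignments: (0,0,0), (0,1,1), (1,0,1), (1,1,1)
Count: 4 out of 8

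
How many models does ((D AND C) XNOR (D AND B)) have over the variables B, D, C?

Satisfying assignments: (0,0,0), (0,0,1), (0,1,0), (1,0,0), (1,0,1), (1,1,1)
Count: 6 out of 8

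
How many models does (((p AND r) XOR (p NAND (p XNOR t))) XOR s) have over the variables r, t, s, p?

Satisfying assignments: (0,0,0,0), (0,0,0,1), (0,1,0,0), (0,1,1,1), (1,0,0,0), (1,0,1,1), (1,1,0,0), (1,1,0,1)
Count: 8 out of 16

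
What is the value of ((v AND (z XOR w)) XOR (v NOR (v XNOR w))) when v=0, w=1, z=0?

Substituting: ((0 AND (0 XOR 1)) XOR (0 NOR (0 XNOR 1)))
= 1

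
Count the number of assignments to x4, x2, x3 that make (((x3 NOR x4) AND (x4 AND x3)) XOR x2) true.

Satisfying assignments: (0,1,0), (0,1,1), (1,1,0), (1,1,1)
Count: 4 out of 8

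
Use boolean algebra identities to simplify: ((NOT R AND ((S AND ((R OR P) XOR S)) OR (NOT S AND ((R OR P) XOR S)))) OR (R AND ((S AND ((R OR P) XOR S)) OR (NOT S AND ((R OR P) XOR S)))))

By distribution ((E AND v) OR (E AND NOT v) = E) then distribution ((E AND v) OR (E AND NOT v) = E):
= ((R OR P) XOR S)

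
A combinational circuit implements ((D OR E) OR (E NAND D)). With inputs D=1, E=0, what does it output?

Substituting: ((1 OR 0) OR (0 NAND 1))
= 1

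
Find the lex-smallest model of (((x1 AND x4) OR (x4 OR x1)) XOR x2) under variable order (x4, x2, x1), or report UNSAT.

x4=0, x2=0, x1=1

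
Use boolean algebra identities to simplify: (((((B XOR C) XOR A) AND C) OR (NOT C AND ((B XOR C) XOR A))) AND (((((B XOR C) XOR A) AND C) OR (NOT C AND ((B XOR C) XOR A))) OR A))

By absorption (E AND (E OR v) = E) then distribution ((E AND v) OR (E AND NOT v) = E):
= ((B XOR C) XOR A)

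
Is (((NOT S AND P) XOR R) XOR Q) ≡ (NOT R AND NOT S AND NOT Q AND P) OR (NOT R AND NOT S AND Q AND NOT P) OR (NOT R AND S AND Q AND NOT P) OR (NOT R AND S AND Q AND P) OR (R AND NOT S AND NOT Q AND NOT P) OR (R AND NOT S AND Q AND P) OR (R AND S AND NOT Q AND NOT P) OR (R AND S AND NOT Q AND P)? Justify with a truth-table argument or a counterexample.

Yes, they are equivalent — the two output columns agree on all 16 assignments:
R | S | Q | P | Expression 1 | Expression 2
-------------------------------------------
0 | 0 | 0 | 0 | 0 | 0
0 | 0 | 0 | 1 | 1 | 1
0 | 0 | 1 | 0 | 1 | 1
0 | 0 | 1 | 1 | 0 | 0
0 | 1 | 0 | 0 | 0 | 0
0 | 1 | 0 | 1 | 0 | 0
0 | 1 | 1 | 0 | 1 | 1
0 | 1 | 1 | 1 | 1 | 1
1 | 0 | 0 | 0 | 1 | 1
1 | 0 | 0 | 1 | 0 | 0
1 | 0 | 1 | 0 | 0 | 0
1 | 0 | 1 | 1 | 1 | 1
1 | 1 | 0 | 0 | 1 | 1
1 | 1 | 0 | 1 | 1 | 1
1 | 1 | 1 | 0 | 0 | 0
1 | 1 | 1 | 1 | 0 | 0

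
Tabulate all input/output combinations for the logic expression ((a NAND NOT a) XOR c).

c | a | Output
--------------
0 | 0 | 1
0 | 1 | 1
1 | 0 | 0
1 | 1 | 0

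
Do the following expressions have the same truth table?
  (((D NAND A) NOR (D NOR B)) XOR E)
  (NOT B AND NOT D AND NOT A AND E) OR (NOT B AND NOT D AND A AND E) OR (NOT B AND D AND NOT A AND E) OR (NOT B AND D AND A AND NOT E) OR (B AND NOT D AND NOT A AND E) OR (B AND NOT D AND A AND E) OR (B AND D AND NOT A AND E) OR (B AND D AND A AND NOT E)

Yes, they are equivalent — the two output columns agree on all 16 assignments:
B | D | A | E | Expression 1 | Expression 2
-------------------------------------------
0 | 0 | 0 | 0 | 0 | 0
0 | 0 | 0 | 1 | 1 | 1
0 | 0 | 1 | 0 | 0 | 0
0 | 0 | 1 | 1 | 1 | 1
0 | 1 | 0 | 0 | 0 | 0
0 | 1 | 0 | 1 | 1 | 1
0 | 1 | 1 | 0 | 1 | 1
0 | 1 | 1 | 1 | 0 | 0
1 | 0 | 0 | 0 | 0 | 0
1 | 0 | 0 | 1 | 1 | 1
1 | 0 | 1 | 0 | 0 | 0
1 | 0 | 1 | 1 | 1 | 1
1 | 1 | 0 | 0 | 0 | 0
1 | 1 | 0 | 1 | 1 | 1
1 | 1 | 1 | 0 | 1 | 1
1 | 1 | 1 | 1 | 0 | 0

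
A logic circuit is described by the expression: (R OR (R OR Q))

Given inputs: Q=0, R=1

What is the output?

Substituting: (1 OR (1 OR 0))
= 1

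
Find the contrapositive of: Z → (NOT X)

Contrapositive: X → NOT Z
Note: A statement and its contrapositive are logically equivalent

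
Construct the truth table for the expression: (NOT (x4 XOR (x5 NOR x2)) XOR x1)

x2 | x1 | x4 | x5 | Output
--------------------------
0 | 0 | 0 | 0 | 0
0 | 0 | 0 | 1 | 1
0 | 0 | 1 | 0 | 1
0 | 0 | 1 | 1 | 0
0 | 1 | 0 | 0 | 1
0 | 1 | 0 | 1 | 0
0 | 1 | 1 | 0 | 0
0 | 1 | 1 | 1 | 1
1 | 0 | 0 | 0 | 1
1 | 0 | 0 | 1 | 1
1 | 0 | 1 | 0 | 0
1 | 0 | 1 | 1 | 0
1 | 1 | 0 | 0 | 0
1 | 1 | 0 | 1 | 0
1 | 1 | 1 | 0 | 1
1 | 1 | 1 | 1 | 1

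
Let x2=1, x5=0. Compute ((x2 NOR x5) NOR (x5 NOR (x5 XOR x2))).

Substituting: ((1 NOR 0) NOR (0 NOR (0 XOR 1)))
= 1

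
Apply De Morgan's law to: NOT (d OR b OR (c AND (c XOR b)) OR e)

NOT d AND NOT b AND NOT (c AND (c XOR b)) AND NOT e
De Morgan's: NOT(OR of terms) = AND of negations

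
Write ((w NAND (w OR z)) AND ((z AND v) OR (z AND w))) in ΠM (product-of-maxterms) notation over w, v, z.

ΠM(0, 1, 2, 4, 5, 6, 7) = (w OR v OR z) AND (w OR v OR NOT z) AND (w OR NOT v OR z) AND (NOT w OR v OR z) AND (NOT w OR v OR NOT z) AND (NOT w OR NOT v OR z) AND (NOT w OR NOT v OR NOT z)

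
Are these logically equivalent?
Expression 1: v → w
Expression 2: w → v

No, Converse is not equivalent to original (counterexample: v=0, w=1, y=0)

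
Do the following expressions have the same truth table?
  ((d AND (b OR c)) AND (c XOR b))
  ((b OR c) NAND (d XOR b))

No. Counterexample: with d=0, c=0, b=0, Expression 1 = 0 but Expression 2 = 1.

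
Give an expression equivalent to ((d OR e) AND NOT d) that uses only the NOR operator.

((((d NOR e) NOR (d NOR e)) NOR ((d NOR e) NOR (d NOR e))) NOR ((d NOR d) NOR (d NOR d)))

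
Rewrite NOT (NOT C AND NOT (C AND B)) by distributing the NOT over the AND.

C OR (C AND B)
De Morgan's: NOT(AND of terms) = OR of negations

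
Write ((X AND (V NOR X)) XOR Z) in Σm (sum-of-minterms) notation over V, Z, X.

Σm(2, 3, 6, 7) = (NOT V AND Z AND NOT X) OR (NOT V AND Z AND X) OR (V AND Z AND NOT X) OR (V AND Z AND X)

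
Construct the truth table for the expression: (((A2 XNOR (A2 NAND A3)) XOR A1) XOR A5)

A2 | A3 | A1 | A5 | Output
--------------------------
0 | 0 | 0 | 0 | 0
0 | 0 | 0 | 1 | 1
0 | 0 | 1 | 0 | 1
0 | 0 | 1 | 1 | 0
0 | 1 | 0 | 0 | 0
0 | 1 | 0 | 1 | 1
0 | 1 | 1 | 0 | 1
0 | 1 | 1 | 1 | 0
1 | 0 | 0 | 0 | 1
1 | 0 | 0 | 1 | 0
1 | 0 | 1 | 0 | 0
1 | 0 | 1 | 1 | 1
1 | 1 | 0 | 0 | 0
1 | 1 | 0 | 1 | 1
1 | 1 | 1 | 0 | 1
1 | 1 | 1 | 1 | 0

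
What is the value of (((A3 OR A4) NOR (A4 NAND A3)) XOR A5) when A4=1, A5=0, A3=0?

Substituting: (((0 OR 1) NOR (1 NAND 0)) XOR 0)
= 0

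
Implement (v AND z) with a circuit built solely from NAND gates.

((v NAND z) NAND (v NAND z))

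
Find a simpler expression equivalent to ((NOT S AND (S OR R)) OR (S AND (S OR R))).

By distribution ((E AND v) OR (E AND NOT v) = E):
= (S OR R)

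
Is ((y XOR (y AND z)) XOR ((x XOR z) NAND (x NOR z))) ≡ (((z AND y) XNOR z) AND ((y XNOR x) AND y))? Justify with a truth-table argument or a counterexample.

No. Counterexample: with z=0, y=0, x=0, Expression 1 = 1 but Expression 2 = 0.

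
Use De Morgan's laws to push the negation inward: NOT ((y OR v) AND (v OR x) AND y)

NOT (y OR v) OR NOT (v OR x) OR NOT y
De Morgan's: NOT(AND of terms) = OR of negations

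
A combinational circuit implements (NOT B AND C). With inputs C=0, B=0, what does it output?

Substituting: (NOT 0 AND 0)
= 0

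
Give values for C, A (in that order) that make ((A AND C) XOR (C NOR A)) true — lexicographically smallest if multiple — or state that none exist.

C=0, A=0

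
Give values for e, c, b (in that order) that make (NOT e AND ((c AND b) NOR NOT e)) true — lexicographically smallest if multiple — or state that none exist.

UNSATISFIABLE - no assignment makes this expression true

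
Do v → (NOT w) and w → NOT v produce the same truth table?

Yes, Contrapositive is always equivalent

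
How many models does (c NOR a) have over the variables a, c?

Satisfying assignments: (0,0)
Count: 1 out of 4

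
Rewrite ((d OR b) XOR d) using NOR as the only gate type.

((((((d NOR b) NOR (d NOR b)) NOR d) NOR (((d NOR b) NOR (d NOR b)) NOR d)) NOR ((((d NOR b) NOR (d NOR b)) NOR d) NOR (((d NOR b) NOR (d NOR b)) NOR d))) NOR ((((((d NOR b) NOR (d NOR b)) NOR ((d NOR b) NOR (d NOR b))) NOR (d NOR d)) NOR ((((d NOR b) NOR (d NOR b)) NOR ((d NOR b) NOR (d NOR b))) NOR (d NOR d))) NOR (((((d NOR b) NOR (d NOR b)) NOR ((d NOR b) NOR (d NOR b))) NOR (d NOR d)) NOR ((((d NOR b) NOR (d NOR b)) NOR ((d NOR b) NOR (d NOR b))) NOR (d NOR d)))))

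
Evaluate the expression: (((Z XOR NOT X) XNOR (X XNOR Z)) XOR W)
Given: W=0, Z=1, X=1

Substituting: (((1 XOR NOT 1) XNOR (1 XNOR 1)) XOR 0)
= 1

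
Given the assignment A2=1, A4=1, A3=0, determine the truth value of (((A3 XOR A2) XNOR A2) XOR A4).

Substituting: (((0 XOR 1) XNOR 1) XOR 1)
= 0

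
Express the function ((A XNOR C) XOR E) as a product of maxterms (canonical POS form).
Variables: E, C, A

ΠM(1, 2, 4, 7) = (E OR C OR NOT A) AND (E OR NOT C OR A) AND (NOT E OR C OR A) AND (NOT E OR NOT C OR NOT A)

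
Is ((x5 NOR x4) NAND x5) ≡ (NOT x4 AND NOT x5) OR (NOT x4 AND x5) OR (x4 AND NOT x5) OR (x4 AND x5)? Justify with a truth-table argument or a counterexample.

Yes, they are equivalent — the two output columns agree on all 4 assignments:
x4 | x5 | Expression 1 | Expression 2
-------------------------------------
0 | 0 | 1 | 1
0 | 1 | 1 | 1
1 | 0 | 1 | 1
1 | 1 | 1 | 1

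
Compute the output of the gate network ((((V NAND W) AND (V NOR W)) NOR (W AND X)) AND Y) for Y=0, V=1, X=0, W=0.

Substituting: ((((1 NAND 0) AND (1 NOR 0)) NOR (0 AND 0)) AND 0)
= 0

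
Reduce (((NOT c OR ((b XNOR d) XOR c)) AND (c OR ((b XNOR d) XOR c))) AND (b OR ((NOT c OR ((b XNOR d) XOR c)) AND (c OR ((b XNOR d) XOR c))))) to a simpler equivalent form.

By absorption (E AND (E OR v) = E) then distribution ((E OR v) AND (E OR NOT v) = E):
= ((b XNOR d) XOR c)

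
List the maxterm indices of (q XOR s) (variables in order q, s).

ΠM(0, 3) = (q OR s) AND (NOT q OR NOT s)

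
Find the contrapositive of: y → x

Contrapositive: NOT x → NOT y
Note: A statement and its contrapositive are logically equivalent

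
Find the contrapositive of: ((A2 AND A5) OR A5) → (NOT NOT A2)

Contrapositive: NOT A2 → NOT ((A2 AND A5) OR A5)
Note: A statement and its contrapositive are logically equivalent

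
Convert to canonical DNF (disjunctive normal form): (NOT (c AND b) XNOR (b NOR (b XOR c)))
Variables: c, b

(NOT c AND NOT b) OR (c AND b)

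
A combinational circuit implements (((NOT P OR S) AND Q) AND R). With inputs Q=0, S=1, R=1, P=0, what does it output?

Substituting: (((NOT 0 OR 1) AND 0) AND 1)
= 0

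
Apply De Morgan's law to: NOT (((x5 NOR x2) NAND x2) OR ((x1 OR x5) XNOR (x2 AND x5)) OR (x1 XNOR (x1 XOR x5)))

NOT ((x5 NOR x2) NAND x2) AND NOT ((x1 OR x5) XNOR (x2 AND x5)) AND NOT (x1 XNOR (x1 XOR x5))
De Morgan's: NOT(OR of terms) = AND of negations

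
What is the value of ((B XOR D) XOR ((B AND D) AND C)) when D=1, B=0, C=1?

Substituting: ((0 XOR 1) XOR ((0 AND 1) AND 1))
= 1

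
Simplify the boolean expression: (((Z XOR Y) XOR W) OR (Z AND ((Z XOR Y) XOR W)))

By absorption (E OR (E AND v) = E):
= ((Z XOR Y) XOR W)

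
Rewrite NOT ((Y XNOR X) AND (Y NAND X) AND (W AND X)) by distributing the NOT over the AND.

NOT (Y XNOR X) OR NOT (Y NAND X) OR NOT (W AND X)
De Morgan's: NOT(AND of terms) = OR of negations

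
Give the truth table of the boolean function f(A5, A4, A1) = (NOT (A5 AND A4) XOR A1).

A5 | A4 | A1 | Output
---------------------
0 | 0 | 0 | 1
0 | 0 | 1 | 0
0 | 1 | 0 | 1
0 | 1 | 1 | 0
1 | 0 | 0 | 1
1 | 0 | 1 | 0
1 | 1 | 0 | 0
1 | 1 | 1 | 1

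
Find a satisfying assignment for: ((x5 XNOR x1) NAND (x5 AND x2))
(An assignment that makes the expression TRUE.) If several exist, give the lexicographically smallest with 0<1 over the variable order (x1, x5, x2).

x1=0, x5=0, x2=0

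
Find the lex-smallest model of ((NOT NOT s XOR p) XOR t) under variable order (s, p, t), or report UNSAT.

s=0, p=0, t=1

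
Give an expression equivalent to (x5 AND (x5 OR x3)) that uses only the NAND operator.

((x5 NAND ((x5 NAND x5) NAND (x3 NAND x3))) NAND (x5 NAND ((x5 NAND x5) NAND (x3 NAND x3))))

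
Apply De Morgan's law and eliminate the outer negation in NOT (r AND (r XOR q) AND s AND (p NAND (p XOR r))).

NOT r OR NOT (r XOR q) OR NOT s OR NOT (p NAND (p XOR r))
De Morgan's: NOT(AND of terms) = OR of negations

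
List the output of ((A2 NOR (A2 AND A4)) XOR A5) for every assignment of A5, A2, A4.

A5 | A2 | A4 | Output
---------------------
0 | 0 | 0 | 1
0 | 0 | 1 | 1
0 | 1 | 0 | 0
0 | 1 | 1 | 0
1 | 0 | 0 | 0
1 | 0 | 1 | 0
1 | 1 | 0 | 1
1 | 1 | 1 | 1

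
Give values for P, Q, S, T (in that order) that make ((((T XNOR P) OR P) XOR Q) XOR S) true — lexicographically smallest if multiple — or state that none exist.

P=0, Q=0, S=0, T=0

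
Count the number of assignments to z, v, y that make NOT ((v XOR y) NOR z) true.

Satisfying assignments: (0,0,1), (0,1,0), (1,0,0), (1,0,1), (1,1,0), (1,1,1)
Count: 6 out of 8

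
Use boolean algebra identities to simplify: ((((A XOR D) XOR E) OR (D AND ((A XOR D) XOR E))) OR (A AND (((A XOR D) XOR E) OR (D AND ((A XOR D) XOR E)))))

By absorption (E OR (E AND v) = E) then absorption (E OR (E AND v) = E):
= ((A XOR D) XOR E)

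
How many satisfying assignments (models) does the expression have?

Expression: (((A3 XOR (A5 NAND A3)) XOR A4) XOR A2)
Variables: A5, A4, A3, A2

Satisfying assignments: (0,0,0,0), (0,0,1,1), (0,1,0,1), (0,1,1,0), (1,0,0,0), (1,0,1,0), (1,1,0,1), (1,1,1,1)
Count: 8 out of 16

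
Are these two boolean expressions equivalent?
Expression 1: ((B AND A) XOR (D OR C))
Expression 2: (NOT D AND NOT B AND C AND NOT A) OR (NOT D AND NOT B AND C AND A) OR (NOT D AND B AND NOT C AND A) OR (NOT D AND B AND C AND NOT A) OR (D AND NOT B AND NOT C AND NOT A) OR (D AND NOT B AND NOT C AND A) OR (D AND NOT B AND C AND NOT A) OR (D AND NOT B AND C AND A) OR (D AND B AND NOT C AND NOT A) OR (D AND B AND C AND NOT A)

Yes, they are equivalent — the two output columns agree on all 16 assignments:
D | B | C | A | Expression 1 | Expression 2
-------------------------------------------
0 | 0 | 0 | 0 | 0 | 0
0 | 0 | 0 | 1 | 0 | 0
0 | 0 | 1 | 0 | 1 | 1
0 | 0 | 1 | 1 | 1 | 1
0 | 1 | 0 | 0 | 0 | 0
0 | 1 | 0 | 1 | 1 | 1
0 | 1 | 1 | 0 | 1 | 1
0 | 1 | 1 | 1 | 0 | 0
1 | 0 | 0 | 0 | 1 | 1
1 | 0 | 0 | 1 | 1 | 1
1 | 0 | 1 | 0 | 1 | 1
1 | 0 | 1 | 1 | 1 | 1
1 | 1 | 0 | 0 | 1 | 1
1 | 1 | 0 | 1 | 0 | 0
1 | 1 | 1 | 0 | 1 | 1
1 | 1 | 1 | 1 | 0 | 0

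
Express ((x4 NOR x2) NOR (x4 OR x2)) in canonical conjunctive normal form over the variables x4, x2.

(x4 OR x2) AND (x4 OR NOT x2) AND (NOT x4 OR x2) AND (NOT x4 OR NOT x2)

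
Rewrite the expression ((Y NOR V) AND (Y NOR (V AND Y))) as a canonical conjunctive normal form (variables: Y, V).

(Y OR NOT V) AND (NOT Y OR V) AND (NOT Y OR NOT V)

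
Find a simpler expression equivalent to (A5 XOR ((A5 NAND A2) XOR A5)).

By XOR self-cancellation ((E XOR v) XOR v = E):
= (A5 NAND A2)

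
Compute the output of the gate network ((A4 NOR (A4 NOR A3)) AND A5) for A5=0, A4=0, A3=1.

Substituting: ((0 NOR (0 NOR 1)) AND 0)
= 0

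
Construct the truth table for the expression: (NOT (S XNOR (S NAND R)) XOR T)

R | S | T | Output
------------------
0 | 0 | 0 | 1
0 | 0 | 1 | 0
0 | 1 | 0 | 0
0 | 1 | 1 | 1
1 | 0 | 0 | 1
1 | 0 | 1 | 0
1 | 1 | 0 | 1
1 | 1 | 1 | 0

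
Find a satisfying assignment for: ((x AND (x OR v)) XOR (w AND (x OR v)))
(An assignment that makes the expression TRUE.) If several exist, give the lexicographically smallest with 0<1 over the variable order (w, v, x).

w=0, v=0, x=1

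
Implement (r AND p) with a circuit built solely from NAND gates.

((r NAND p) NAND (r NAND p))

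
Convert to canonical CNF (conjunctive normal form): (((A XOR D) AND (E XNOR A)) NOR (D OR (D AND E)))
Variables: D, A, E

(D OR NOT A OR NOT E) AND (NOT D OR A OR E) AND (NOT D OR A OR NOT E) AND (NOT D OR NOT A OR E) AND (NOT D OR NOT A OR NOT E)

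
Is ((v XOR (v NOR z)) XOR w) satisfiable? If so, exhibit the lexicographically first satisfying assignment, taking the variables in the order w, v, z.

w=0, v=0, z=0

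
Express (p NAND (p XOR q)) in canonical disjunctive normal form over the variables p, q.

(NOT p AND NOT q) OR (NOT p AND q) OR (p AND q)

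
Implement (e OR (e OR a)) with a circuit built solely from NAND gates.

((e NAND e) NAND (((e NAND e) NAND (a NAND a)) NAND ((e NAND e) NAND (a NAND a))))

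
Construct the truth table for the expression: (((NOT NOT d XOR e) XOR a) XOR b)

e | d | a | b | Output
----------------------
0 | 0 | 0 | 0 | 0
0 | 0 | 0 | 1 | 1
0 | 0 | 1 | 0 | 1
0 | 0 | 1 | 1 | 0
0 | 1 | 0 | 0 | 1
0 | 1 | 0 | 1 | 0
0 | 1 | 1 | 0 | 0
0 | 1 | 1 | 1 | 1
1 | 0 | 0 | 0 | 1
1 | 0 | 0 | 1 | 0
1 | 0 | 1 | 0 | 0
1 | 0 | 1 | 1 | 1
1 | 1 | 0 | 0 | 0
1 | 1 | 0 | 1 | 1
1 | 1 | 1 | 0 | 1
1 | 1 | 1 | 1 | 0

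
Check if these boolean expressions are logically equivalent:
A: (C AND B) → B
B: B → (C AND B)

No, Converse is not equivalent to original (counterexample: C=0, A=0, B=1)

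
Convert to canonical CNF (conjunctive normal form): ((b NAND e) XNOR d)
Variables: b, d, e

(b OR d OR e) AND (b OR d OR NOT e) AND (NOT b OR d OR e) AND (NOT b OR NOT d OR NOT e)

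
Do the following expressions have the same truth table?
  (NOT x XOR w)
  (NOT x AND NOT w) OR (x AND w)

Yes, they are equivalent — the two output columns agree on all 4 assignments:
x | w | Expression 1 | Expression 2
-----------------------------------
0 | 0 | 1 | 1
0 | 1 | 0 | 0
1 | 0 | 0 | 0
1 | 1 | 1 | 1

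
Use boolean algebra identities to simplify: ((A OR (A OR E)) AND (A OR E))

By absorption (E AND (E OR v) = E):
= (A OR E)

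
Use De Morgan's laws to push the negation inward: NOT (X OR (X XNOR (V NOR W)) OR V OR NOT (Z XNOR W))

NOT X AND NOT (X XNOR (V NOR W)) AND NOT V AND (Z XNOR W)
De Morgan's: NOT(OR of terms) = AND of negations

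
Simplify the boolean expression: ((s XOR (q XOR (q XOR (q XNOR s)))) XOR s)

By XOR self-cancellation ((E XOR v) XOR v = E) then XOR self-cancellation ((E XOR v) XOR v = E):
= (q XNOR s)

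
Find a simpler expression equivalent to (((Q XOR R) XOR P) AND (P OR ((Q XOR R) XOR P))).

By absorption (E AND (E OR v) = E):
= ((Q XOR R) XOR P)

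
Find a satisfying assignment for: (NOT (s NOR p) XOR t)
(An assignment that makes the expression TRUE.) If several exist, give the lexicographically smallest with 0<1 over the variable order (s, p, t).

s=0, p=0, t=1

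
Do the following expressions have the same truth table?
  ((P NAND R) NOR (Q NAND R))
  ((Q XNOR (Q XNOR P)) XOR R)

No. Counterexample: with R=0, Q=0, P=1, Expression 1 = 0 but Expression 2 = 1.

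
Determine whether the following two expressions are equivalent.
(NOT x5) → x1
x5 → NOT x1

No, Inverse is not equivalent to original (counterexample: x3=0, x5=0, x1=0)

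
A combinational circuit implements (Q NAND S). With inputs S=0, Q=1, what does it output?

Substituting: (1 NAND 0)
= 1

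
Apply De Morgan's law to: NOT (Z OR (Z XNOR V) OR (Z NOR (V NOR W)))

NOT Z AND NOT (Z XNOR V) AND NOT (Z NOR (V NOR W))
De Morgan's: NOT(OR of terms) = AND of negations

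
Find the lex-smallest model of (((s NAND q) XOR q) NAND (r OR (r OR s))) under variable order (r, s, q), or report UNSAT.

r=0, s=0, q=0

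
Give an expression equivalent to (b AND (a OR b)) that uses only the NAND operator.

((b NAND ((a NAND a) NAND (b NAND b))) NAND (b NAND ((a NAND a) NAND (b NAND b))))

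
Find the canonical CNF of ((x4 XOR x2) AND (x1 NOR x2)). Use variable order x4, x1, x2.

(x4 OR x1 OR x2) AND (x4 OR x1 OR NOT x2) AND (x4 OR NOT x1 OR x2) AND (x4 OR NOT x1 OR NOT x2) AND (NOT x4 OR x1 OR NOT x2) AND (NOT x4 OR NOT x1 OR x2) AND (NOT x4 OR NOT x1 OR NOT x2)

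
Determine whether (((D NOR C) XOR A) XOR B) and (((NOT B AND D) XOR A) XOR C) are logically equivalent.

No. Counterexample: with A=0, D=0, C=0, B=0, Expression 1 = 1 but Expression 2 = 0.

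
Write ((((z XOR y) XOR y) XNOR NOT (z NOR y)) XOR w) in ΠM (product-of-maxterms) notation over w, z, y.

ΠM(1, 4, 6, 7) = (w OR z OR NOT y) AND (NOT w OR z OR y) AND (NOT w OR NOT z OR y) AND (NOT w OR NOT z OR NOT y)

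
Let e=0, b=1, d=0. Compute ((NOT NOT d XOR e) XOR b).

Substituting: ((NOT NOT 0 XOR 0) XOR 1)
= 1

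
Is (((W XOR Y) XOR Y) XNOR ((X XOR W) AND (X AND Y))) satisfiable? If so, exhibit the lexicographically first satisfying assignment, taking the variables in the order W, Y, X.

W=0, Y=0, X=0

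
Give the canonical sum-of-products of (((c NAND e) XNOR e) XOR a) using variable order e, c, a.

Σm(1, 3, 4, 7) = (NOT e AND NOT c AND a) OR (NOT e AND c AND a) OR (e AND NOT c AND NOT a) OR (e AND c AND a)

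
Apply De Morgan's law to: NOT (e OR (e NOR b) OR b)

NOT e AND NOT (e NOR b) AND NOT b
De Morgan's: NOT(OR of terms) = AND of negations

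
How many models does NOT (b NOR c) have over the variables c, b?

Satisfying assignments: (0,1), (1,0), (1,1)
Count: 3 out of 4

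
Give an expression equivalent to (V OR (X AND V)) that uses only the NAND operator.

((V NAND V) NAND (((X NAND V) NAND (X NAND V)) NAND ((X NAND V) NAND (X NAND V))))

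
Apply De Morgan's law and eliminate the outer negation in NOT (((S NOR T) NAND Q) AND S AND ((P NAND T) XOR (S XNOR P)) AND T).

NOT ((S NOR T) NAND Q) OR NOT S OR NOT ((P NAND T) XOR (S XNOR P)) OR NOT T
De Morgan's: NOT(AND of terms) = OR of negations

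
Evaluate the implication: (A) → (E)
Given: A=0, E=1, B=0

Antecedent (A) = 0; consequent (E) = 1.
0 → 1 = 1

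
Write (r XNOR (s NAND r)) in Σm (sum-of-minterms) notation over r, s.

Σm(2) = (r AND NOT s)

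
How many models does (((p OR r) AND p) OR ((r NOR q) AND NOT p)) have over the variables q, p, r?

Satisfying assignments: (0,0,0), (0,1,0), (0,1,1), (1,1,0), (1,1,1)
Count: 5 out of 8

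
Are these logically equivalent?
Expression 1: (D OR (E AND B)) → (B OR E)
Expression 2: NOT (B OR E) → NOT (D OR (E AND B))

Yes, Contrapositive is always equivalent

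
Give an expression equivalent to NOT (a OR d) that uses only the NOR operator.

(((a NOR d) NOR (a NOR d)) NOR ((a NOR d) NOR (a NOR d)))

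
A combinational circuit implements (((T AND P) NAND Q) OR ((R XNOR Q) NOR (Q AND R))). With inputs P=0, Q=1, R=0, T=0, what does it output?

Substituting: (((0 AND 0) NAND 1) OR ((0 XNOR 1) NOR (1 AND 0)))
= 1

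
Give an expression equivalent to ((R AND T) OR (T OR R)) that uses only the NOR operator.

((((R NOR R) NOR (T NOR T)) NOR ((T NOR R) NOR (T NOR R))) NOR (((R NOR R) NOR (T NOR T)) NOR ((T NOR R) NOR (T NOR R))))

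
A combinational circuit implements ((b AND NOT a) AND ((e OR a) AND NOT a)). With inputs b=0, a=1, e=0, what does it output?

Substituting: ((0 AND NOT 1) AND ((0 OR 1) AND NOT 1))
= 0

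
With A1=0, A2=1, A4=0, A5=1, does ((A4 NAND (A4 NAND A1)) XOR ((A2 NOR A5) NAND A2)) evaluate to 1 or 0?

Substituting: ((0 NAND (0 NAND 0)) XOR ((1 NOR 1) NAND 1))
= 0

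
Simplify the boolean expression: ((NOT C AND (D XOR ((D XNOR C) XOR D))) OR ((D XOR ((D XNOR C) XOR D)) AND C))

By distribution ((E AND v) OR (E AND NOT v) = E) then XOR self-cancellation ((E XOR v) XOR v = E):
= (D XNOR C)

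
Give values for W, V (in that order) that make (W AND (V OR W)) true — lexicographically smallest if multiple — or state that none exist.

W=1, V=0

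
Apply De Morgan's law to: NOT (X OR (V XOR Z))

NOT X AND NOT (V XOR Z)
De Morgan's: NOT(OR of terms) = AND of negations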